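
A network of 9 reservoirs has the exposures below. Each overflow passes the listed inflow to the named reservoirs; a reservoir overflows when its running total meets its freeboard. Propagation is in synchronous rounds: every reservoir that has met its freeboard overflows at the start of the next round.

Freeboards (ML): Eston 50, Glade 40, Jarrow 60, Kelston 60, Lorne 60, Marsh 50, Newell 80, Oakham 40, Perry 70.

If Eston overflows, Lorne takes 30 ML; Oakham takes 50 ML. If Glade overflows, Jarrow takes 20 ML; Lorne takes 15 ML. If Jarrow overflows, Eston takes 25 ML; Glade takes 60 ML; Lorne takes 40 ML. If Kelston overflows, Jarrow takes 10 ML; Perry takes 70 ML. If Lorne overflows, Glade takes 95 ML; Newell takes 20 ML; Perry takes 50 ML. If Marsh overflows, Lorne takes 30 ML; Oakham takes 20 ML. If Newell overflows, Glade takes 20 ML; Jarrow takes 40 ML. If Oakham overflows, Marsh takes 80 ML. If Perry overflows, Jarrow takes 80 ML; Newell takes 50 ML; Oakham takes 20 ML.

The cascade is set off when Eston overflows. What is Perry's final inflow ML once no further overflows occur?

Round 1 — Eston overflows (initial).
  Lorne: +30 → 30 < 60
  Oakham: +50 → 50 ≥ 40
Round 2 — Oakham overflows.
  Marsh: +80 → 80 ≥ 50
Round 3 — Marsh overflows.
  Lorne: +30 → 60 ≥ 60
Round 4 — Lorne overflows.
  Glade: +95 → 95 ≥ 40
  Newell: +20 → 20 < 80
  Perry: +50 → 50 < 70
Round 5 — Glade overflows.
  Jarrow: +20 → 20 < 60
No further overflows.

50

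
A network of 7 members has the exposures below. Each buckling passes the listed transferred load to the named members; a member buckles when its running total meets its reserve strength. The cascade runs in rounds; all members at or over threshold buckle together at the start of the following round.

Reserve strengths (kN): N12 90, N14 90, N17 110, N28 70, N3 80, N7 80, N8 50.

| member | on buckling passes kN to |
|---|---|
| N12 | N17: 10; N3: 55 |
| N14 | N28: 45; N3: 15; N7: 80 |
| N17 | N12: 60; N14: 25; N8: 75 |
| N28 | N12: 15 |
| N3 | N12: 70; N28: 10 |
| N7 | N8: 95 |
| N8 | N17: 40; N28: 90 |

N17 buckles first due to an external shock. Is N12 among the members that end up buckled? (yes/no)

no

Round 1 — N17 buckles (initial).
  N12: +60 → 60 < 90
  N14: +25 → 25 < 90
  N8: +75 → 75 ≥ 50
Round 2 — N8 buckles.
  N28: +90 → 90 ≥ 70
Round 3 — N28 buckles.
  N12: +15 → 75 < 90
No further bucklings.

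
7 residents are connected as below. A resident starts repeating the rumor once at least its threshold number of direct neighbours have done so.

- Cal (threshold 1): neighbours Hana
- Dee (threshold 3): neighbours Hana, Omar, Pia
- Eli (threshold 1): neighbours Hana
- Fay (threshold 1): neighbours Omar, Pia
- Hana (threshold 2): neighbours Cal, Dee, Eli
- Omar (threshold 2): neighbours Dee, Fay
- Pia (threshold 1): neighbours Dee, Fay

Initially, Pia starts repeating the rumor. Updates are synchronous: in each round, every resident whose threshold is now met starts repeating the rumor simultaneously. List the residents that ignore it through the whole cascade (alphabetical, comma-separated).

Cal, Dee, Eli, Hana, Omar

Round 1 — Pia starts repeating the rumor (initial).
Round 2 — checking thresholds:
  Dee: 1 of 3 neighbours < 3, below threshold.
  Fay: 1 of 2 neighbours ≥ 1, starts repeating the rumor.
Round 3 — no new spreads; cascade stops.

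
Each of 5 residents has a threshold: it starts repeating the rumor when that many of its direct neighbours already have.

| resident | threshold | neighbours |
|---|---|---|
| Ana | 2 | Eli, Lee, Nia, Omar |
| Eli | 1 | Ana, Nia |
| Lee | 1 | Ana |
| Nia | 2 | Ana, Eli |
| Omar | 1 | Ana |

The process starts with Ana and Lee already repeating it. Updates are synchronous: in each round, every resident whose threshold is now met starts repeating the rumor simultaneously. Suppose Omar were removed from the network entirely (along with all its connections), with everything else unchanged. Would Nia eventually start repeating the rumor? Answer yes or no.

yes

With Omar removed:
Round 1 — Ana, Lee start repeating the rumor (initial).
Round 2 — checking thresholds:
  Eli: 1 of 2 neighbours ≥ 1, starts repeating the rumor.
  Nia: 1 of 2 neighbours < 2, holds.
Round 3 — checking thresholds:
  Nia: 2 of 2 neighbours ≥ 2, starts repeating the rumor.
Round 4 — no new spreads; cascade stops.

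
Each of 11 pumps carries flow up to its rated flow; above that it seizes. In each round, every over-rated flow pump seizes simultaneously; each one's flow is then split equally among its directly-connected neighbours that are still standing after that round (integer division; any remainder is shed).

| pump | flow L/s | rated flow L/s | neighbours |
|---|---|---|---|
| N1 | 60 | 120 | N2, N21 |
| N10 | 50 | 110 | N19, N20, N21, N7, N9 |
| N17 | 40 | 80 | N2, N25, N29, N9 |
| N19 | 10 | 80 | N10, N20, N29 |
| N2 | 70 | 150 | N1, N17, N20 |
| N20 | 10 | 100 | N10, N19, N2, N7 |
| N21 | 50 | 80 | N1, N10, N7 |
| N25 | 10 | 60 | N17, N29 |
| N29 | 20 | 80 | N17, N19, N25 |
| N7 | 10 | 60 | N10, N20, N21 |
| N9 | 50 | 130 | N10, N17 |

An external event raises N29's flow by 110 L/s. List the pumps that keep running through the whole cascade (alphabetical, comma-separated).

N1, N10, N19, N2, N20, N21, N7, N9

Round 1 — N29 at 130 > 80. N29 seizes.
  N29 sheds 130 L/s to N17, N19, N25: 43 each (1 lost).
    N17: 40+43 = 83 > 80
    N19: 10+43 = 53 ≤ 80
    N25: 10+43 = 53 ≤ 60
Round 2 — N17 seizes.
  N17 sheds 83 L/s to N2, N25, N9: 27 each (2 lost).
    N2: 70+27 = 97 ≤ 150
    N25: 53+27 = 80 > 60
    N9: 50+27 = 77 ≤ 130
Round 3 — N25 seizes.
  N25 sheds 80 L/s: no online neighbours, lost.
No further seizures.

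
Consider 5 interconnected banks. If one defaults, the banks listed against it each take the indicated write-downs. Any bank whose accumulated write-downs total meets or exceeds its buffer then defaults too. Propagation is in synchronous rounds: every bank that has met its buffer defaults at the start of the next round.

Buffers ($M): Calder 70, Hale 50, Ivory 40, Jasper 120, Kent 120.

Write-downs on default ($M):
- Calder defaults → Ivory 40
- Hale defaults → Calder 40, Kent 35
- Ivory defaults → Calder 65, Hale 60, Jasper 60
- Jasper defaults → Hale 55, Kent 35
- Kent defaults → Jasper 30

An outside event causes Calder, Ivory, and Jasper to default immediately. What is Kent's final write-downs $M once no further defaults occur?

Round 1 — Calder, Ivory, Jasper default (initial).
  Hale: +60+55 → 115 ≥ 50
  Kent: +35 → 35 < 120
Round 2 — Hale defaults.
  Kent: +35 → 70 < 120
No further defaults.

70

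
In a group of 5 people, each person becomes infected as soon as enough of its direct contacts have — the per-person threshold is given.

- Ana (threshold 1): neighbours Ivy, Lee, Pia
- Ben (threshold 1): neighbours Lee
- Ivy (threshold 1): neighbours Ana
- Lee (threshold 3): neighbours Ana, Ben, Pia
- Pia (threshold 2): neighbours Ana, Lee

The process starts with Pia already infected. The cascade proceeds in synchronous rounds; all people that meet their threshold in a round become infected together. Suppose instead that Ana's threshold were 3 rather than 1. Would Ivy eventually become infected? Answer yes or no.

no

With Ana's threshold at 3:
Round 1 — Pia becomes infected (initial).
Round 2 — no new infections; cascade stops.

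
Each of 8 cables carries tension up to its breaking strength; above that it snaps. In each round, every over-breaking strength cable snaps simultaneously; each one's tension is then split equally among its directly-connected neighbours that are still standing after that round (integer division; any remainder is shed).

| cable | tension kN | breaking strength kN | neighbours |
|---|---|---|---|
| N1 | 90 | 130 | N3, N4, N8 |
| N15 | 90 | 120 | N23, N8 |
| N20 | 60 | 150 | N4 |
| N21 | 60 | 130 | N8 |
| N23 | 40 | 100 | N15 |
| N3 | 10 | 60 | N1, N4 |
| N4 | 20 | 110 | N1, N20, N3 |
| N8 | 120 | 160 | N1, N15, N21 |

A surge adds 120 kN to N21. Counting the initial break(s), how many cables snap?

8

Round 1 — N21 at 180 > 130. N21 snaps.
  N21 sheds 180 kN to N8: 180 each.
    N8: 120+180 = 300 > 160
Round 2 — N8 snaps.
  N8 sheds 300 kN to N1, N15: 150 each.
    N1: 90+150 = 240 > 130
    N15: 90+150 = 240 > 120
Round 3 — N1, N15 snap.
  N1 sheds 240 kN to N3, N4: 120 each.
    N3: 10+120 = 130 > 60
    N4: 20+120 = 140 > 110
  N15 sheds 240 kN to N23: 240 each.
    N23: 40+240 = 280 > 100
Round 4 — N23, N3, N4 snap.
  N23 sheds 280 kN: no online neighbours, lost.
  N3 sheds 130 kN: no online neighbours, lost.
  N4 sheds 140 kN to N20: 140 each.
    N20: 60+140 = 200 > 150
Round 5 — N20 snaps.
  N20 sheds 200 kN: no online neighbours, lost.
No further breaks.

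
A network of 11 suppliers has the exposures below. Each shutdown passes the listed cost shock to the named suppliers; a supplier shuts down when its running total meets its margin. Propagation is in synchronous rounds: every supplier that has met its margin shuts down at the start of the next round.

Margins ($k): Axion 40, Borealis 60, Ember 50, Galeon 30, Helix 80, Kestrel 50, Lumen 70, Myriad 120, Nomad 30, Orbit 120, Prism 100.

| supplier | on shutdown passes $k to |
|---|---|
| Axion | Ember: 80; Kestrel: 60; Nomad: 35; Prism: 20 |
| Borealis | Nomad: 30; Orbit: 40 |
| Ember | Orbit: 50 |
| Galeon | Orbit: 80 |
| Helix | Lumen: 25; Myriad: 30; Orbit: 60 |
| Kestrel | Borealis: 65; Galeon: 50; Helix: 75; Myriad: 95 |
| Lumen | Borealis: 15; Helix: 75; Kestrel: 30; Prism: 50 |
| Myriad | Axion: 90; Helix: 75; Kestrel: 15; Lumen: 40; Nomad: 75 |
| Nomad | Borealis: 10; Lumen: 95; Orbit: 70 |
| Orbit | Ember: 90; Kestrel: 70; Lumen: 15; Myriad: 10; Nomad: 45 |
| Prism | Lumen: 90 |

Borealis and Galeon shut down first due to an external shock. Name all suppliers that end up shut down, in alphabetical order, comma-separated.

Round 1 — Borealis, Galeon shut down (initial).
  Nomad: +30 → 30 ≥ 30
  Orbit: +40+80 → 120 ≥ 120
Round 2 — Nomad, Orbit shut down.
  Ember: +90 → 90 ≥ 50
  Kestrel: +70 → 70 ≥ 50
  Lumen: +95+15 → 110 ≥ 70
  Myriad: +10 → 10 < 120
Round 3 — Ember, Kestrel, Lumen shut down.
  Helix: +75+75 → 150 ≥ 80
  Myriad: +95 → 105 < 120
  Prism: +50 → 50 < 100
Round 4 — Helix shuts down.
  Myriad: +30 → 135 ≥ 120
Round 5 — Myriad shuts down.
  Axion: +90 → 90 ≥ 40
Round 6 — Axion shuts down.
  Prism: +20 → 70 < 100
No further shutdowns.

Axion, Borealis, Ember, Galeon, Helix, Kestrel, Lumen, Myriad, Nomad, Orbit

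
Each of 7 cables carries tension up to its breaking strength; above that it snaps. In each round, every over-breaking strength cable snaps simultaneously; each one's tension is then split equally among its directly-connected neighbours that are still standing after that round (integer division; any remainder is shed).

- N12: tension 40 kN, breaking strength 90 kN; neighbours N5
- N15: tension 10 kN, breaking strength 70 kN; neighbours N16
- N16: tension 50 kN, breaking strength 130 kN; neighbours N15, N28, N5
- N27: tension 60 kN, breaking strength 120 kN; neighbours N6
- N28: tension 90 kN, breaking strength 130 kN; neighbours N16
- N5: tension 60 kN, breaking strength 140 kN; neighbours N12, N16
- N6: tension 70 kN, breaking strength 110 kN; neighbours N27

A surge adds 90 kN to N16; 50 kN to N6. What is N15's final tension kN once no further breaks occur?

56

Round 1 — N16 at 140 > 130; N6 at 120 > 110. N16, N6 snap.
  N16 sheds 140 kN to N15, N28, N5: 46 each (2 lost).
    N15: 10+46 = 56 ≤ 70
    N28: 90+46 = 136 > 130
    N5: 60+46 = 106 ≤ 140
  N6 sheds 120 kN to N27: 120 each.
    N27: 60+120 = 180 > 120
Round 2 — N27, N28 snap.
  N27 sheds 180 kN: no online neighbours, lost.
  N28 sheds 136 kN: no online neighbours, lost.
No further breaks.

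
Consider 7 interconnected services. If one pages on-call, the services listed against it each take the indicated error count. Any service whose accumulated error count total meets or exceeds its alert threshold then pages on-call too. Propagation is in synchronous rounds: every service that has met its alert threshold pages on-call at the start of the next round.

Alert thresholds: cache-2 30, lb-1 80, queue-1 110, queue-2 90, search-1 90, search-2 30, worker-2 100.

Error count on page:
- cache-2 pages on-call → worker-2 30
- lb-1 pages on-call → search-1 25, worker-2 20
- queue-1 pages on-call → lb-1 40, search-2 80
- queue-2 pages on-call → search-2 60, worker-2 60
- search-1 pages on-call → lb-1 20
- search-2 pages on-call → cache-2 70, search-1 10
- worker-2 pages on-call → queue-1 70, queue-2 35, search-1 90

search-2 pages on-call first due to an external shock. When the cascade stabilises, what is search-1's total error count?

10

Round 1 — search-2 pages on-call (initial).
  cache-2: +70 → 70 ≥ 30
  search-1: +10 → 10 < 90
Round 2 — cache-2 pages on-call.
  worker-2: +30 → 30 < 100
No further pages.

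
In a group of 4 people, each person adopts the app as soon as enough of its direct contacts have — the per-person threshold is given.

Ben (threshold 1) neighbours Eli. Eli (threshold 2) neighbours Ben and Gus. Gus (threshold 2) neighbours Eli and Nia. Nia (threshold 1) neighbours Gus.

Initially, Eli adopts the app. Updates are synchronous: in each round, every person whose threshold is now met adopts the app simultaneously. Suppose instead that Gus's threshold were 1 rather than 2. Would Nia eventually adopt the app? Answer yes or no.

yes

With Gus's threshold at 1:
Round 1 — Eli adopts the app (initial).
Round 2 — checking thresholds:
  Ben: 1 of 1 neighbours ≥ 1, adopts the app.
  Gus: 1 of 2 neighbours ≥ 1, adopts the app.
Round 3 — checking thresholds:
  Nia: 1 of 1 neighbours ≥ 1, adopts the app.
Round 4 — no new adoptions; cascade stops.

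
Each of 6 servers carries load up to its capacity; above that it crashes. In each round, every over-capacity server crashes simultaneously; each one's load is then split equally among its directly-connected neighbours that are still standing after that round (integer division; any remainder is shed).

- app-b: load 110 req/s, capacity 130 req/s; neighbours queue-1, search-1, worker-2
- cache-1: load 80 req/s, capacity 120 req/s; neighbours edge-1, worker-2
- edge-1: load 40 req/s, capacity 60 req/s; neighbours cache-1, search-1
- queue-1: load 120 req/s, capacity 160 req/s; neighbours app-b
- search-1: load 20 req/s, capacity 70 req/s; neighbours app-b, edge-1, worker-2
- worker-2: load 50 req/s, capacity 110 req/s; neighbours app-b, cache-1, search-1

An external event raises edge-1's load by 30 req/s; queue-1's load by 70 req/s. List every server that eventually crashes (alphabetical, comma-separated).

app-b, cache-1, edge-1, queue-1, search-1, worker-2

Round 1 — edge-1 at 70 > 60; queue-1 at 190 > 160. edge-1, queue-1 crash.
  edge-1 sheds 70 req/s to cache-1, search-1: 35 each.
    cache-1: 80+35 = 115 ≤ 120
    search-1: 20+35 = 55 ≤ 70
  queue-1 sheds 190 req/s to app-b: 190 each.
    app-b: 110+190 = 300 > 130
Round 2 — app-b crashes.
  app-b sheds 300 req/s to search-1, worker-2: 150 each.
    search-1: 55+150 = 205 > 70
    worker-2: 50+150 = 200 > 110
Round 3 — search-1, worker-2 crash.
  search-1 sheds 205 req/s: no online neighbours, lost.
  worker-2 sheds 200 req/s to cache-1: 200 each.
    cache-1: 115+200 = 315 > 120
Round 4 — cache-1 crashes.
  cache-1 sheds 315 req/s: no online neighbours, lost.
No further crashes.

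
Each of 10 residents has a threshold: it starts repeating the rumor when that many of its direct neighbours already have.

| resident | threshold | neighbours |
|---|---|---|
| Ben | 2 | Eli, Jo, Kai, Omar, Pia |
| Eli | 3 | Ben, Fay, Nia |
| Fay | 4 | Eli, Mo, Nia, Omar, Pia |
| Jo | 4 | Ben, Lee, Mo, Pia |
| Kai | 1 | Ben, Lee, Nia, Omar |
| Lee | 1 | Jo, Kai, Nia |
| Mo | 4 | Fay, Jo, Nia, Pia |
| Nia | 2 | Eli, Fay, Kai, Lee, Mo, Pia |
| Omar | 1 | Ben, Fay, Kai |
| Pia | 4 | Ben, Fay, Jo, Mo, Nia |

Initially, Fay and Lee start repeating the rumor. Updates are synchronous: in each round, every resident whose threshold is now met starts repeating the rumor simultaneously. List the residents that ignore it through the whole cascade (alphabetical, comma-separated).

Jo, Mo, Pia

Round 1 — Fay, Lee start repeating the rumor (initial).
Round 2 — checking thresholds:
  Eli: 1 of 3 neighbours < 3, holds.
  Jo: 1 of 4 neighbours < 4, holds.
  Kai: 1 of 4 neighbours ≥ 1, starts repeating the rumor.
  Mo: 1 of 4 neighbours < 4, holds.
  Nia: 2 of 6 neighbours ≥ 2, starts repeating the rumor.
  Omar: 1 of 3 neighbours ≥ 1, starts repeating the rumor.
  Pia: 1 of 5 neighbours < 4, holds.
Round 3 — checking thresholds:
  Ben: 2 of 5 neighbours ≥ 2, starts repeating the rumor.
  Eli: 2 of 3 neighbours < 3, holds.
  Jo: 1 of 4 neighbours < 4, holds.
  Mo: 2 of 4 neighbours < 4, holds.
  Pia: 2 of 5 neighbours < 4, holds.
Round 4 — checking thresholds:
  Eli: 3 of 3 neighbours ≥ 3, starts repeating the rumor.
  Jo: 2 of 4 neighbours < 4, holds.
  Mo: 2 of 4 neighbours < 4, holds.
  Pia: 3 of 5 neighbours < 4, holds.
Round 5 — no new spreads; cascade stops.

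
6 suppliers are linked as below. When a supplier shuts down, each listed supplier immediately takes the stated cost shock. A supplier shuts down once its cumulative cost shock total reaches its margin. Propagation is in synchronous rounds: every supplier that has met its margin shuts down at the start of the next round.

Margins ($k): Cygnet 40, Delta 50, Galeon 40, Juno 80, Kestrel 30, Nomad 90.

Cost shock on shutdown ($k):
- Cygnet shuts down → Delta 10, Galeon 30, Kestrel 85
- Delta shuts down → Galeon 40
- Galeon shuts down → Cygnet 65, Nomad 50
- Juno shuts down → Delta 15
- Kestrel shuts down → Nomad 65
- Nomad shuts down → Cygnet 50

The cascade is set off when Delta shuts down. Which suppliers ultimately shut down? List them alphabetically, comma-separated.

Round 1 — Delta shuts down (initial).
  Galeon: +40 → 40 ≥ 40
Round 2 — Galeon shuts down.
  Cygnet: +65 → 65 ≥ 40
  Nomad: +50 → 50 < 90
Round 3 — Cygnet shuts down.
  Kestrel: +85 → 85 ≥ 30
Round 4 — Kestrel shuts down.
  Nomad: +65 → 115 ≥ 90
Round 5 — Nomad shuts down.
No further shutdowns.

Cygnet, Delta, Galeon, Kestrel, Nomad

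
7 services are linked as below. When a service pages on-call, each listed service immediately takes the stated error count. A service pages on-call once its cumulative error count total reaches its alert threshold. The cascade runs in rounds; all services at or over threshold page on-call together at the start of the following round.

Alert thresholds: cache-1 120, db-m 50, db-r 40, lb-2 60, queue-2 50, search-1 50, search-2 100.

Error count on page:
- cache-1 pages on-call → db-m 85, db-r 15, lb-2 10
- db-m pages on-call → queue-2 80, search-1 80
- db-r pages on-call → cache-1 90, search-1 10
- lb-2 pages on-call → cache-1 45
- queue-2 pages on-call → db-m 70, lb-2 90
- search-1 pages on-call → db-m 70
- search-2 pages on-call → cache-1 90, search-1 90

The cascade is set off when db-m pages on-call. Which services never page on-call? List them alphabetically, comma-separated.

cache-1, db-r, search-2

Round 1 — db-m pages on-call (initial).
  queue-2: +80 → 80 ≥ 50
  search-1: +80 → 80 ≥ 50
Round 2 — queue-2, search-1 page on-call.
  lb-2: +90 → 90 ≥ 60
Round 3 — lb-2 pages on-call.
  cache-1: +45 → 45 < 120
No further pages.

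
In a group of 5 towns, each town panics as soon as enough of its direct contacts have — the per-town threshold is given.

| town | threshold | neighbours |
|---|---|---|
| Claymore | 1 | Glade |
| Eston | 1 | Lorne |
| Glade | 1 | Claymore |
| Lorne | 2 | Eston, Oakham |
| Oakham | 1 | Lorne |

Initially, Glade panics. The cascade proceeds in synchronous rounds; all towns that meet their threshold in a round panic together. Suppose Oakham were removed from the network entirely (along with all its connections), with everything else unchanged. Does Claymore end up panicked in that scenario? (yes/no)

yes

With Oakham removed:
Round 1 — Glade panics (initial).
Round 2 — checking thresholds:
  Claymore: 1 of 1 neighbours ≥ 1, panics.
Round 3 — no new panics; cascade stops.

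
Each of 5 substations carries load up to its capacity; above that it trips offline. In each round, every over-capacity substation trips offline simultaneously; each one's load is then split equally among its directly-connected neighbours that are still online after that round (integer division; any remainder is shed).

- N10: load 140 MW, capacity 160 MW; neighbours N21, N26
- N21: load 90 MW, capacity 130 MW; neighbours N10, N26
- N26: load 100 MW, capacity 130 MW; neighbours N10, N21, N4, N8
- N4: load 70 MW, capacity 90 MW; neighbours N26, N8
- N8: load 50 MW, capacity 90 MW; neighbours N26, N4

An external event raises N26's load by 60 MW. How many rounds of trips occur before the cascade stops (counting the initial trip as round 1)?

Round 1 — N26 at 160 > 130. N26 trips offline.
  N26 sheds 160 MW to N10, N21, N4, N8: 40 each.
    N10: 140+40 = 180 > 160
    N21: 90+40 = 130 ≤ 130
    N4: 70+40 = 110 > 90
    N8: 50+40 = 90 ≤ 90
Round 2 — N10, N4 trip offline.
  N10 sheds 180 MW to N21: 180 each.
    N21: 130+180 = 310 > 130
  N4 sheds 110 MW to N8: 110 each.
    N8: 90+110 = 200 > 90
Round 3 — N21, N8 trip offline.
  N21 sheds 310 MW: no online neighbours, lost.
  N8 sheds 200 MW: no online neighbours, lost.
No further trips.

3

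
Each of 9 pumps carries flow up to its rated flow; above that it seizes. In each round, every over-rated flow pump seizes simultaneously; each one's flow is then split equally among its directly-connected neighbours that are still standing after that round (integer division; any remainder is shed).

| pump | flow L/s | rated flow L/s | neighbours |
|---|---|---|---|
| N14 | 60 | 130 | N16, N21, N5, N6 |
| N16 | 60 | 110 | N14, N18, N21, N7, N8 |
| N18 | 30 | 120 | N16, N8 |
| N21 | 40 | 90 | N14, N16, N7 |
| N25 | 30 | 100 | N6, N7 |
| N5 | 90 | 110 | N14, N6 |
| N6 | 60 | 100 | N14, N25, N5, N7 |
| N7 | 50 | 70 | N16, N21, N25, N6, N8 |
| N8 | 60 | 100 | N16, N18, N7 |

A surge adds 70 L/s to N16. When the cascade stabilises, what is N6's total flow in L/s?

Round 1 — N16 at 130 > 110. N16 seizes.
  N16 sheds 130 L/s to N14, N18, N21, N7, N8: 26 each.
    N14: 60+26 = 86 ≤ 130
    N18: 30+26 = 56 ≤ 120
    N21: 40+26 = 66 ≤ 90
    N7: 50+26 = 76 > 70
    N8: 60+26 = 86 ≤ 100
Round 2 — N7 seizes.
  N7 sheds 76 L/s to N21, N25, N6, N8: 19 each.
    N21: 66+19 = 85 ≤ 90
    N25: 30+19 = 49 ≤ 100
    N6: 60+19 = 79 ≤ 100
    N8: 86+19 = 105 > 100
Round 3 — N8 seizes.
  N8 sheds 105 L/s to N18: 105 each.
    N18: 56+105 = 161 > 120
Round 4 — N18 seizes.
  N18 sheds 161 L/s: no online neighbours, lost.
No further seizures.

79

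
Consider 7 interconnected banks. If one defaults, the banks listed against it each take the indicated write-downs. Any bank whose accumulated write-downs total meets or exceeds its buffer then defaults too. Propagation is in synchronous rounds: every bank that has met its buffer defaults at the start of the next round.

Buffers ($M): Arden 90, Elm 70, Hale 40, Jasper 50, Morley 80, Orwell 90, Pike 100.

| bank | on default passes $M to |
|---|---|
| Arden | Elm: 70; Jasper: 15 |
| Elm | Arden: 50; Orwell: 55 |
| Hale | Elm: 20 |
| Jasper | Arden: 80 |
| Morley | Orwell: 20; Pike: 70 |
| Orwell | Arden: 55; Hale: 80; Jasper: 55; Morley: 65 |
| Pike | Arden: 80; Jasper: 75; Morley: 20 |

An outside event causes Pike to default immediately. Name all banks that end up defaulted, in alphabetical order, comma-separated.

Round 1 — Pike defaults (initial).
  Arden: +80 → 80 < 90
  Jasper: +75 → 75 ≥ 50
  Morley: +20 → 20 < 80
Round 2 — Jasper defaults.
  Arden: +80 → 160 ≥ 90
Round 3 — Arden defaults.
  Elm: +70 → 70 ≥ 70
Round 4 — Elm defaults.
  Orwell: +55 → 55 < 90
No further defaults.

Arden, Elm, Jasper, Pike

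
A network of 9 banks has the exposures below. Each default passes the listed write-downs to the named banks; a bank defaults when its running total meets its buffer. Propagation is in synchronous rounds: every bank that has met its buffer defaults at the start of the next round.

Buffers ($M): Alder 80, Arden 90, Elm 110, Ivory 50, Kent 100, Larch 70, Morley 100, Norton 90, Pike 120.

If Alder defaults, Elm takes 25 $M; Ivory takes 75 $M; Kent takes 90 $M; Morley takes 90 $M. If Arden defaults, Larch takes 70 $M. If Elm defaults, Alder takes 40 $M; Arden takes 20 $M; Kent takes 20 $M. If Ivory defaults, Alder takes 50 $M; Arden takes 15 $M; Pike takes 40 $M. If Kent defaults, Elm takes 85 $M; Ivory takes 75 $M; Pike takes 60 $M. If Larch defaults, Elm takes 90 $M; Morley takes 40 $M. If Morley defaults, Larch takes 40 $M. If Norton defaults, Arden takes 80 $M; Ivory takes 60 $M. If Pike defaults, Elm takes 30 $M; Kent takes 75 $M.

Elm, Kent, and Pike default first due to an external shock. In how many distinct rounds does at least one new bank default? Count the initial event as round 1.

3

Round 1 — Elm, Kent, Pike default (initial).
  Alder: +40 → 40 < 80
  Arden: +20 → 20 < 90
  Ivory: +75 → 75 ≥ 50
Round 2 — Ivory defaults.
  Alder: +50 → 90 ≥ 80
  Arden: +15 → 35 < 90
Round 3 — Alder defaults.
  Morley: +90 → 90 < 100
No further defaults.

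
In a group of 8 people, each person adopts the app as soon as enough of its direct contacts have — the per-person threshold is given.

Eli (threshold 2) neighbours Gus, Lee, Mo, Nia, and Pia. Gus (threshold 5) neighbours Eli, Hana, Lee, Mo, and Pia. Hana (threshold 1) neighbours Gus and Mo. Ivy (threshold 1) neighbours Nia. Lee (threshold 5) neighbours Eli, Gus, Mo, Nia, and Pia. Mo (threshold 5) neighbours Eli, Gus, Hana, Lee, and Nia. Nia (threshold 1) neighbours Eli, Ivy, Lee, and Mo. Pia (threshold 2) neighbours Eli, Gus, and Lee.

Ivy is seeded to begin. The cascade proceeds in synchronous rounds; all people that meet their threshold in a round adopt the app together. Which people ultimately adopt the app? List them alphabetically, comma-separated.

Round 1 — Ivy adopts the app (initial).
Round 2 — checking thresholds:
  Nia: 1 of 4 neighbours ≥ 1, adopts the app.
Round 3 — no new adoptions; cascade stops.

Ivy, Nia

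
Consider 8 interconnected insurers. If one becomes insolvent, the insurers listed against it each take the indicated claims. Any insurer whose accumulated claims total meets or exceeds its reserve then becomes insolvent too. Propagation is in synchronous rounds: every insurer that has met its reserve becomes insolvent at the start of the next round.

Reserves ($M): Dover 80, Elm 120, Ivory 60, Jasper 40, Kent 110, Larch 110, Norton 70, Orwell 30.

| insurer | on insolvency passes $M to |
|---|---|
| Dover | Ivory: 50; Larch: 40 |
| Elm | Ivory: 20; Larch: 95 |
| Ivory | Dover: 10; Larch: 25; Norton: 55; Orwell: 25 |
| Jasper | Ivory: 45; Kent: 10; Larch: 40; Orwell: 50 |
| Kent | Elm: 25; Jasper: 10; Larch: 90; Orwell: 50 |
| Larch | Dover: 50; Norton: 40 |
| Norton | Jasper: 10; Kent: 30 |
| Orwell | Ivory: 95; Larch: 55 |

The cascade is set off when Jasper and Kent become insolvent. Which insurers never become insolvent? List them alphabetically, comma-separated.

Round 1 — Jasper, Kent become insolvent (initial).
  Elm: +25 → 25 < 120
  Ivory: +45 → 45 < 60
  Larch: +40+90 → 130 ≥ 110
  Orwell: +50+50 → 100 ≥ 30
Round 2 — Larch, Orwell become insolvent.
  Dover: +50 → 50 < 80
  Ivory: +95 → 140 ≥ 60
  Norton: +40 → 40 < 70
Round 3 — Ivory becomes insolvent.
  Dover: +10 → 60 < 80
  Norton: +55 → 95 ≥ 70
Round 4 — Norton becomes insolvent.
No further insolvencies.

Dover, Elm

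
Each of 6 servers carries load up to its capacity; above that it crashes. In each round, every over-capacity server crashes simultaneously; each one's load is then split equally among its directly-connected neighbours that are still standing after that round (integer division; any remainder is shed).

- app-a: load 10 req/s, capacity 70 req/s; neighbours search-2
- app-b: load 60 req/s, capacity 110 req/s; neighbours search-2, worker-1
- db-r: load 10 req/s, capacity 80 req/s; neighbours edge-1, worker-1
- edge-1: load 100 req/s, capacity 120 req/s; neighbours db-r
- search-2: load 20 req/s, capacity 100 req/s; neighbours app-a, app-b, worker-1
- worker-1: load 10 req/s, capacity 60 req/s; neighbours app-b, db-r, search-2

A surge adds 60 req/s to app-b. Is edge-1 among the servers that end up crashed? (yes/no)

no

Round 1 — app-b at 120 > 110. app-b crashes.
  app-b sheds 120 req/s to search-2, worker-1: 60 each.
    search-2: 20+60 = 80 ≤ 100
    worker-1: 10+60 = 70 > 60
Round 2 — worker-1 crashes.
  worker-1 sheds 70 req/s to db-r, search-2: 35 each.
    db-r: 10+35 = 45 ≤ 80
    search-2: 80+35 = 115 > 100
Round 3 — search-2 crashes.
  search-2 sheds 115 req/s to app-a: 115 each.
    app-a: 10+115 = 125 > 70
Round 4 — app-a crashes.
  app-a sheds 125 req/s: no online neighbours, lost.
No further crashes.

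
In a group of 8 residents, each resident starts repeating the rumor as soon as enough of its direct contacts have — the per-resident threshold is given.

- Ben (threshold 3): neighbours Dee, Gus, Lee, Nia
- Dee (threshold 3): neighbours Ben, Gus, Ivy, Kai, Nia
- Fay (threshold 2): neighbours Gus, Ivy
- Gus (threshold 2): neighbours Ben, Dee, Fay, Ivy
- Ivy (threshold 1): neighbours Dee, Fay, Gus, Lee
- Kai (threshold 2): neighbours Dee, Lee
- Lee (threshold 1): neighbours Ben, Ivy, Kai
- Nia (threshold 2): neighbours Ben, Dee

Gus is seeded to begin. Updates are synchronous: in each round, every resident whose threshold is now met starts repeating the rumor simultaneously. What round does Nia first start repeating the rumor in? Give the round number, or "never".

never

Round 1 — Gus starts repeating the rumor (initial).
Round 2 — checking thresholds:
  Ben: 1 of 4 neighbours < 3, below threshold.
  Dee: 1 of 5 neighbours < 3, below threshold.
  Fay: 1 of 2 neighbours < 2, below threshold.
  Ivy: 1 of 4 neighbours ≥ 1, starts repeating the rumor.
Round 3 — checking thresholds:
  Ben: 1 of 4 neighbours < 3, below threshold.
  Dee: 2 of 5 neighbours < 3, below threshold.
  Fay: 2 of 2 neighbours ≥ 2, starts repeating the rumor.
  Lee: 1 of 3 neighbours ≥ 1, starts repeating the rumor.
Round 4 — no new spreads; cascade stops.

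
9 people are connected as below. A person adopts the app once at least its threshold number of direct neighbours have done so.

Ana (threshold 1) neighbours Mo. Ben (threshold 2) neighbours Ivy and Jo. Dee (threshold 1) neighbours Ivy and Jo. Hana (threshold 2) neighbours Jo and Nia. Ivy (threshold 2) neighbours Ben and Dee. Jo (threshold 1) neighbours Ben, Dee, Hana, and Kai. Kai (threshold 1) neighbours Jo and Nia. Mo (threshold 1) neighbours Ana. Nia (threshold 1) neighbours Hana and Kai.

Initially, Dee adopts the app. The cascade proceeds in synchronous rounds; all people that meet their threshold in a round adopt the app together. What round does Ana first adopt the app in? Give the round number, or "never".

Round 1 — Dee adopts the app (initial).
Round 2 — checking thresholds:
  Ivy: 1 of 2 neighbours < 2, not yet.
  Jo: 1 of 4 neighbours ≥ 1, adopts the app.
Round 3 — checking thresholds:
  Ben: 1 of 2 neighbours < 2, not yet.
  Hana: 1 of 2 neighbours < 2, not yet.
  Ivy: 1 of 2 neighbours < 2, not yet.
  Kai: 1 of 2 neighbours ≥ 1, adopts the app.
Round 4 — checking thresholds:
  Ben: 1 of 2 neighbours < 2, not yet.
  Hana: 1 of 2 neighbours < 2, not yet.
  Ivy: 1 of 2 neighbours < 2, not yet.
  Nia: 1 of 2 neighbours ≥ 1, adopts the app.
Round 5 — checking thresholds:
  Ben: 1 of 2 neighbours < 2, not yet.
  Hana: 2 of 2 neighbours ≥ 2, adopts the app.
  Ivy: 1 of 2 neighbours < 2, not yet.
Round 6 — no new adoptions; cascade stops.

never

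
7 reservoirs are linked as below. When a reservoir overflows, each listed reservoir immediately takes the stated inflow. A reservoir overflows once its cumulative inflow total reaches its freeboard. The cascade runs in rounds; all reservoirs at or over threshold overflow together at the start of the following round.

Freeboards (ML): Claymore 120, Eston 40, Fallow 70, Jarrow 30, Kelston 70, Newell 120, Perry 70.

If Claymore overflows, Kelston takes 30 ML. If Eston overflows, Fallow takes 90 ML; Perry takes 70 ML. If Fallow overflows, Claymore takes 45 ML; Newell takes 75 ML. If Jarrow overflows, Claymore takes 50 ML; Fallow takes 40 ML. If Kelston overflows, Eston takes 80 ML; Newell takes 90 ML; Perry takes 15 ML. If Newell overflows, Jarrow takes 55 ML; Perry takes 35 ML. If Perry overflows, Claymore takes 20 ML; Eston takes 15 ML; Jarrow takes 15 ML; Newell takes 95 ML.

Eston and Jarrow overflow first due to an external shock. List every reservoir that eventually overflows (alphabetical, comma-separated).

Eston, Fallow, Jarrow, Newell, Perry

Round 1 — Eston, Jarrow overflow (initial).
  Claymore: +50 → 50 < 120
  Fallow: +90+40 → 130 ≥ 70
  Perry: +70 → 70 ≥ 70
Round 2 — Fallow, Perry overflow.
  Claymore: +45+20 → 115 < 120
  Newell: +75+95 → 170 ≥ 120
Round 3 — Newell overflows.
No further overflows.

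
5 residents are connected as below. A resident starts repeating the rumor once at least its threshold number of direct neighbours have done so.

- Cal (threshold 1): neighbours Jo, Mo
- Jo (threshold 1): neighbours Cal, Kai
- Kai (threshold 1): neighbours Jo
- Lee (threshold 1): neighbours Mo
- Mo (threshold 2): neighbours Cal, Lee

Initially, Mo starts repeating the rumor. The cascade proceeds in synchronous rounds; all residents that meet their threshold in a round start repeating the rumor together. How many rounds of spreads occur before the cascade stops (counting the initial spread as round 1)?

4

Round 1 — Mo starts repeating the rumor (initial).
Round 2 — checking thresholds:
  Cal: 1 of 2 neighbours ≥ 1, starts repeating the rumor.
  Lee: 1 of 1 neighbours ≥ 1, starts repeating the rumor.
Round 3 — checking thresholds:
  Jo: 1 of 2 neighbours ≥ 1, starts repeating the rumor.
Round 4 — checking thresholds:
  Kai: 1 of 1 neighbours ≥ 1, starts repeating the rumor.
Round 5 — no new spreads; cascade stops.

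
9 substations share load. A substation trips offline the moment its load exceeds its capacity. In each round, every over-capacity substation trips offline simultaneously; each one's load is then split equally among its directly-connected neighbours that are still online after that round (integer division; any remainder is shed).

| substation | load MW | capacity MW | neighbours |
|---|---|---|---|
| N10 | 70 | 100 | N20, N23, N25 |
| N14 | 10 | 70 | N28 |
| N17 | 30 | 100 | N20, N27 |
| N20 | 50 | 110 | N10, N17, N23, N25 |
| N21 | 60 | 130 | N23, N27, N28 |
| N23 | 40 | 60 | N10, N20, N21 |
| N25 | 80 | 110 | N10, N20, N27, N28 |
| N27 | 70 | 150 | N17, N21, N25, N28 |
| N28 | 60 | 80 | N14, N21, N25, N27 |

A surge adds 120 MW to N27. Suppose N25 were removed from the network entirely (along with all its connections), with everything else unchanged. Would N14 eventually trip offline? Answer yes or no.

yes

With N25 removed:
Round 1 — N27 at 190 > 150. N27 trips offline.
  N27 sheds 190 MW to N17, N21, N28: 63 each (1 lost).
    N17: 30+63 = 93 ≤ 100
    N21: 60+63 = 123 ≤ 130
    N28: 60+63 = 123 > 80
Round 2 — N28 trips offline.
  N28 sheds 123 MW to N14, N21: 61 each (1 lost).
    N14: 10+61 = 71 > 70
    N21: 123+61 = 184 > 130
Round 3 — N14, N21 trip offline.
  N14 sheds 71 MW: no online neighbours, lost.
  N21 sheds 184 MW to N23: 184 each.
    N23: 40+184 = 224 > 60
Round 4 — N23 trips offline.
  N23 sheds 224 MW to N10, N20: 112 each.
    N10: 70+112 = 182 > 100
    N20: 50+112 = 162 > 110
Round 5 — N10, N20 trip offline.
  N10 sheds 182 MW: no online neighbours, lost.
  N20 sheds 162 MW to N17: 162 each.
    N17: 93+162 = 255 > 100
Round 6 — N17 trips offline.
  N17 sheds 255 MW: no online neighbours, lost.
No further trips.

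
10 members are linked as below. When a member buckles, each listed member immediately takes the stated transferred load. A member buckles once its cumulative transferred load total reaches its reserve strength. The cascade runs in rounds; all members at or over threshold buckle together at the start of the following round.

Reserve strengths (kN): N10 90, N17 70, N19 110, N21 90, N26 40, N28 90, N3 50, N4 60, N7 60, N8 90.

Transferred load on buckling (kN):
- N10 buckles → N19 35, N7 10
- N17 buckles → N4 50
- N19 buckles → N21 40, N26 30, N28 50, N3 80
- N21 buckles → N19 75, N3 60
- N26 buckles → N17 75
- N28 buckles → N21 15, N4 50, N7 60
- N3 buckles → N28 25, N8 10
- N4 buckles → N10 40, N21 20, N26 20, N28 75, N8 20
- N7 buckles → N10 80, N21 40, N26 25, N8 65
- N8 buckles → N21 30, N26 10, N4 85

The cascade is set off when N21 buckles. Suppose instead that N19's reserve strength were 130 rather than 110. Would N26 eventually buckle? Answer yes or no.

no

With N19's reserve strength at 130:
Round 1 — N21 buckles (initial).
  N19: +75 → 75 < 130
  N3: +60 → 60 ≥ 50
Round 2 — N3 buckles.
  N28: +25 → 25 < 90
  N8: +10 → 10 < 90
No further bucklings.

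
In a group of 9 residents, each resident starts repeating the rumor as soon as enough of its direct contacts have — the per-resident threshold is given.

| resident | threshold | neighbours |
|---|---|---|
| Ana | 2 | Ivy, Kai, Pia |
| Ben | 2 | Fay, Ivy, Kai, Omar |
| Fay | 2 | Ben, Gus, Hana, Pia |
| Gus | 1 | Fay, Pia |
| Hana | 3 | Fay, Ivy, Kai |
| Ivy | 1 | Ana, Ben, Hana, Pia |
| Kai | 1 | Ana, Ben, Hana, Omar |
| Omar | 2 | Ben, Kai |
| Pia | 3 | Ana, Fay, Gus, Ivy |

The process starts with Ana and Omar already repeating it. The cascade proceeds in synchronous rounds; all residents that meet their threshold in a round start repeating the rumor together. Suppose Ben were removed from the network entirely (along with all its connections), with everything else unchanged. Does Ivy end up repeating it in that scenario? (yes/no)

With Ben removed:
Round 1 — Ana, Omar start repeating the rumor (initial).
Round 2 — checking thresholds:
  Ivy: 1 of 3 neighbours ≥ 1, starts repeating the rumor.
  Kai: 2 of 3 neighbours ≥ 1, starts repeating the rumor.
  Pia: 1 of 4 neighbours < 3, below threshold.
Round 3 — no new spreads; cascade stops.

yes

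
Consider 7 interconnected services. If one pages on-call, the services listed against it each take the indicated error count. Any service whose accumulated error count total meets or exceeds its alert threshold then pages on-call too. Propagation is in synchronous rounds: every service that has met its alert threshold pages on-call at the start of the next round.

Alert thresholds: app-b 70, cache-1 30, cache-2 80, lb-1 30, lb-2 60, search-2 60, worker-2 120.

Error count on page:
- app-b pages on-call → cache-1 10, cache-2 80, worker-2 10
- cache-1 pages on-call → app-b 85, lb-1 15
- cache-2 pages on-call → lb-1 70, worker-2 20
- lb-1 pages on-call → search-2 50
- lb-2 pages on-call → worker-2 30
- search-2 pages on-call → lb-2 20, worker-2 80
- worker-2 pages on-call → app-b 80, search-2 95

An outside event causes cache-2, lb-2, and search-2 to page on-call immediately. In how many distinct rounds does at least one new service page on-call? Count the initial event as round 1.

Round 1 — cache-2, lb-2, search-2 page on-call (initial).
  lb-1: +70 → 70 ≥ 30
  worker-2: +20+30+80 → 130 ≥ 120
Round 2 — lb-1, worker-2 page on-call.
  app-b: +80 → 80 ≥ 70
Round 3 — app-b pages on-call.
  cache-1: +10 → 10 < 30
No further pages.

3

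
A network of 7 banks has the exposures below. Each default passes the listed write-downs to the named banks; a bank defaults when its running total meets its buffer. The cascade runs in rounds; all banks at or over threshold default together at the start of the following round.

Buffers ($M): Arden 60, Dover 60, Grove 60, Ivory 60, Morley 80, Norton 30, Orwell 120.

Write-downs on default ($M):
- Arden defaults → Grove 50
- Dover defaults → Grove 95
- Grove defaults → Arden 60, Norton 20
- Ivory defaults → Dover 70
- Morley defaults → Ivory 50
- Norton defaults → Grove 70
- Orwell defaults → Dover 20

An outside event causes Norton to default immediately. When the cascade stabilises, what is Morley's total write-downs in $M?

Round 1 — Norton defaults (initial).
  Grove: +70 → 70 ≥ 60
Round 2 — Grove defaults.
  Arden: +60 → 60 ≥ 60
Round 3 — Arden defaults.
No further defaults.

0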